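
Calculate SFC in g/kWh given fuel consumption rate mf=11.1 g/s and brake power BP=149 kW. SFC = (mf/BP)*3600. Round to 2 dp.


SFC = (mf / BP) * 3600
Rate = 11.1 / 149 = 0.074497 g/(s*kW)
SFC = 0.074497 * 3600 = 268.19 g/kWh


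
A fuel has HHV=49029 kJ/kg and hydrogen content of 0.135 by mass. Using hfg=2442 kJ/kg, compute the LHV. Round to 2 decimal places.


LHV = HHV - hfg * 9 * H
Water correction = 2442 * 9 * 0.135 = 2967.030 kJ/kg
LHV = 49029 - 2967.030 = 46061.97 kJ/kg


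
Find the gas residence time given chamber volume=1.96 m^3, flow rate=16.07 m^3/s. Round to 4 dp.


tau = V / Q_flow
tau = 1.96 / 16.07 = 0.1220 s


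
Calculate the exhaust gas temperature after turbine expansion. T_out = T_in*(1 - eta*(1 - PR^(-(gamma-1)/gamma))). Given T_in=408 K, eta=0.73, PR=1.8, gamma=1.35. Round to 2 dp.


T_out = T_in * (1 - eta * (1 - PR^(-(gamma-1)/gamma)))
Exponent = -(1.35-1)/1.35 = -0.25925926
PR^exp = 1.8^(-0.25925926) = 0.85865408
Factor = 1 - 0.73*(1 - 0.85865408) = 0.89681748
T_out = 408 * 0.89681748 = 365.90 K


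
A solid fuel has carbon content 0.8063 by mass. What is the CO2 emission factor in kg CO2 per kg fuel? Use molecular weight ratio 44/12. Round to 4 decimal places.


EF = C_frac * (M_CO2 / M_C)
EF = 0.8063 * (44/12)
EF = 0.8063 * 3.666667 = 2.9564 kg_CO2/kg_fuel


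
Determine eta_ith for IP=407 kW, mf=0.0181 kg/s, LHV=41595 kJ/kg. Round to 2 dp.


eta_ith = (IP / (mf * LHV)) * 100
Denominator = 0.0181 * 41595 = 752.8695 kW
eta_ith = (407 / 752.8695) * 100 = 54.06%


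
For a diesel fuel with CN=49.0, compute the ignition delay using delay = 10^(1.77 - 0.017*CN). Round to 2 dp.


delay = 10^(1.77 - 0.017*CN)
Exponent = 1.77 - 0.017*49.0 = 0.9370
delay = 10^0.9370 = 8.65 ms


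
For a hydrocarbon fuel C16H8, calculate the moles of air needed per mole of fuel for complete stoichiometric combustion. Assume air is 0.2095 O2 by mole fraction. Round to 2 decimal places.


Balanced combustion: C16H8 + 18 O2 -> 16 CO2 + 4 H2O
O2 needed = C + H/4 = 16 + 8/4 = 18.00 moles
Air moles = O2 / 0.2095 = 18.00 / 0.2095 = 85.92 moles air


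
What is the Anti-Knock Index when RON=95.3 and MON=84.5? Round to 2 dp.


AKI = (RON + MON) / 2
AKI = (95.3 + 84.5) / 2
AKI = 179.8 / 2 = 89.90


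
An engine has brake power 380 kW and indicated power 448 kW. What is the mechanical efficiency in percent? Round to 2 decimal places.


eta_mech = (BP / IP) * 100
Ratio = 380 / 448 = 0.8482
eta_mech = 0.8482 * 100 = 84.82%


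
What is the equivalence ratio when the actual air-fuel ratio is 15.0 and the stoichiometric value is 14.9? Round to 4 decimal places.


phi = AFR_stoich / AFR_actual
phi = 14.9 / 15.0 = 0.9933


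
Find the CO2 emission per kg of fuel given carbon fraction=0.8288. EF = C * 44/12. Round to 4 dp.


EF = C_frac * (M_CO2 / M_C)
EF = 0.8288 * (44/12)
EF = 0.8288 * 3.666667 = 3.0389 kg_CO2/kg_fuel


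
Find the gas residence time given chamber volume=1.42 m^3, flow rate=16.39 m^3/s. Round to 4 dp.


tau = V / Q_flow
tau = 1.42 / 16.39 = 0.0866 s


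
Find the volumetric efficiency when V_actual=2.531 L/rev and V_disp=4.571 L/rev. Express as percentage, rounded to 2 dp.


eta_v = (V_actual / V_disp) * 100
Ratio = 2.531 / 4.571 = 0.5537
eta_v = 0.5537 * 100 = 55.37%


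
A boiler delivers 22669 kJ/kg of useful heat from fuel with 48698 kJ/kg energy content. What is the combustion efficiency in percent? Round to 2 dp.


Efficiency = (Q_useful / Q_fuel) * 100
Efficiency = (22669 / 48698) * 100
Efficiency = 0.4655 * 100 = 46.55%


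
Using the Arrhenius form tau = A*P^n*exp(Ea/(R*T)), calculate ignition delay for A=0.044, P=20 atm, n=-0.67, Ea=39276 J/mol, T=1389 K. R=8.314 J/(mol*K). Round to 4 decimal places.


tau = A * P^n * exp(Ea/(R*T))
P^n = 20^(-0.67) = 0.13437235
Ea/(R*T) = 39276/(8.314*1389) = 3.401065
exp(Ea/(R*T)) = 29.996041
tau = 0.044 * 0.13437235 * 29.996041 = 0.1773 ms


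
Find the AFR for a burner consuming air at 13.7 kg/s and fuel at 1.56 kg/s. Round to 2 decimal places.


AFR = m_air / m_fuel
AFR = 13.7 / 1.56 = 8.78


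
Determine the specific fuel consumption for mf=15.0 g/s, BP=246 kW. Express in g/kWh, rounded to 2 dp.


SFC = (mf / BP) * 3600
Rate = 15.0 / 246 = 0.060976 g/(s*kW)
SFC = 0.060976 * 3600 = 219.51 g/kWh


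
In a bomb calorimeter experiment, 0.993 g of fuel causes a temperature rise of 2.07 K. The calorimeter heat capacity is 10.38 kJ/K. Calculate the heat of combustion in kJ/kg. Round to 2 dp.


Hc = C_cal * delta_T / m_fuel
Q_released = 10.38 * 2.07 = 21.4866 kJ
m_fuel = 0.993 g = 0.993/1000 kg = 0.000993 kg
Hc = 21.4866 / 0.000993 = 21638.07 kJ/kg


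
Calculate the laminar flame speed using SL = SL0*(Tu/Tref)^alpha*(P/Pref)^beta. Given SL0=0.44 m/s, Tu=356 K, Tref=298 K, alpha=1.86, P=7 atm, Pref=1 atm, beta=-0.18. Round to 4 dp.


SL = SL0 * (Tu/Tref)^alpha * (P/Pref)^beta
T ratio = 356/298 = 1.19463087
(T ratio)^alpha = 1.19463087^1.86 = 1.392050
(P/Pref)^beta = 7^(-0.18) = 0.704502
SL = 0.44 * 1.392050 * 0.704502 = 0.4315 m/s


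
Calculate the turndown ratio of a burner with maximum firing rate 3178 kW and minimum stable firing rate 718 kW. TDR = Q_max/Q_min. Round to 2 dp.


TDR = Q_max / Q_min
TDR = 3178 / 718 = 4.43


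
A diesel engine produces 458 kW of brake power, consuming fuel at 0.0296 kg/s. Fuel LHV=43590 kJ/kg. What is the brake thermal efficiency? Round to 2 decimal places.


eta_BTE = (BP / (mf * LHV)) * 100
Denominator = 0.0296 * 43590 = 1290.2640 kW
eta_BTE = (458 / 1290.2640) * 100 = 35.50%


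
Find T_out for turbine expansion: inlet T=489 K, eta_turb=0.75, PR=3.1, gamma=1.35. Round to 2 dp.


T_out = T_in * (1 - eta * (1 - PR^(-(gamma-1)/gamma)))
Exponent = -(1.35-1)/1.35 = -0.25925926
PR^exp = 3.1^(-0.25925926) = 0.74577862
Factor = 1 - 0.75*(1 - 0.74577862) = 0.80933397
T_out = 489 * 0.80933397 = 395.76 K


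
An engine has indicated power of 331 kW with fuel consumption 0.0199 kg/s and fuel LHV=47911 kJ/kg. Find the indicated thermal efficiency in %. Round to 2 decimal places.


eta_ith = (IP / (mf * LHV)) * 100
Denominator = 0.0199 * 47911 = 953.4289 kW
eta_ith = (331 / 953.4289) * 100 = 34.72%


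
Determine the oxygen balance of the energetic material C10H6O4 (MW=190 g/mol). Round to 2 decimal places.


OB = -1600 * (2C + H/2 - O) / MW
Inner = 2*10 + 6/2 - 4 = 19.00
OB = -1600 * 19.00 / 190 = -160.00%


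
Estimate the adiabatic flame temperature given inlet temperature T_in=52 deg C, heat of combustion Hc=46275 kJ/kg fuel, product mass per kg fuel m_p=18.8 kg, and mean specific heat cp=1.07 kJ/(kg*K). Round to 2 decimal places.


T_ad = T_in + Hc / (m_p * cp)
Denominator = 18.8 * 1.07 = 20.1160
Temperature rise = 46275 / 20.1160 = 2300.41 K
T_ad = 52 + 2300.41 = 2352.41 deg C


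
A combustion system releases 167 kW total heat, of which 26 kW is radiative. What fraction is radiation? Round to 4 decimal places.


f_rad = Q_rad / Q_total
f_rad = 26 / 167 = 0.1557


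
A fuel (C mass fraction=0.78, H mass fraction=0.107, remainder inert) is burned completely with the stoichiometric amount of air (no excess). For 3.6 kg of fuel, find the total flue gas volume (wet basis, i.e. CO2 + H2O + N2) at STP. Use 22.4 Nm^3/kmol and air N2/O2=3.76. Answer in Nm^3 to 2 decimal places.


Per kg fuel: CO2 = (C/12 kmol)*22.4 = (0.78/12)*22.4 = 1.45600 Nm^3
Per kg fuel: H2O = (H/2 kmol)*22.4 = (0.107/2)*22.4 = 1.19840 Nm^3
O2 needed per kg fuel = C/12 + H/4 = 0.78/12 + 0.107/4 = 0.09175000 kmol
Per kg fuel: N2 = O2*3.76*22.4 = 0.09175000*3.76*22.4 = 7.72755 Nm^3
Total per kg = 1.45600 + 1.19840 + 7.72755 = 10.38195 Nm^3
Total = 10.38195 * 3.6 = 37.38 Nm^3


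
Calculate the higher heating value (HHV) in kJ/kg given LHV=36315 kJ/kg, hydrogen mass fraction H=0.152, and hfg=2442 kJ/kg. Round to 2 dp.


HHV = LHV + hfg * 9 * H
Water addition = 2442 * 9 * 0.152 = 3340.656 kJ/kg
HHV = 36315 + 3340.656 = 39655.66 kJ/kg


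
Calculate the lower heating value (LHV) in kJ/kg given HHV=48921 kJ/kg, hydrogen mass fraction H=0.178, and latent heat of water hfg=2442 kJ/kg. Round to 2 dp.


LHV = HHV - hfg * 9 * H
Water correction = 2442 * 9 * 0.178 = 3912.084 kJ/kg
LHV = 48921 - 3912.084 = 45008.92 kJ/kg


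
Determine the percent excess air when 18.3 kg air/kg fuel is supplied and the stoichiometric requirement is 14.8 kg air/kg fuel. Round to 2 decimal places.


Excess air = actual - stoichiometric = 18.3 - 14.8 = 3.50 kg/kg fuel
Excess air % = (excess / stoich) * 100 = (3.50 / 14.8) * 100 = 23.65%


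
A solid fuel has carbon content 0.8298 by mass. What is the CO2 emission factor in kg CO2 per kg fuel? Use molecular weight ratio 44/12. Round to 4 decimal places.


EF = C_frac * (M_CO2 / M_C)
EF = 0.8298 * (44/12)
EF = 0.8298 * 3.666667 = 3.0426 kg_CO2/kg_fuel


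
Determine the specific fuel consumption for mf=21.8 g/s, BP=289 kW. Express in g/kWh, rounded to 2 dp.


SFC = (mf / BP) * 3600
Rate = 21.8 / 289 = 0.075433 g/(s*kW)
SFC = 0.075433 * 3600 = 271.56 g/kWh


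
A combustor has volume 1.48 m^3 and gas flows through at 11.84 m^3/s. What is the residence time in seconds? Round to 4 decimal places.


tau = V / Q_flow
tau = 1.48 / 11.84 = 0.1250 s


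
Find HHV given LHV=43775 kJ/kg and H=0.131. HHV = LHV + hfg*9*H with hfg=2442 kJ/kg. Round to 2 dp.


HHV = LHV + hfg * 9 * H
Water addition = 2442 * 9 * 0.131 = 2879.118 kJ/kg
HHV = 43775 + 2879.118 = 46654.12 kJ/kg


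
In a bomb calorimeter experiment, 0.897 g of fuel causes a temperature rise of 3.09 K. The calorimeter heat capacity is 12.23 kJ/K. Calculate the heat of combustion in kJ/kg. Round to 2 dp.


Hc = C_cal * delta_T / m_fuel
Q_released = 12.23 * 3.09 = 37.7907 kJ
m_fuel = 0.897 g = 0.897/1000 kg = 0.000897 kg
Hc = 37.7907 / 0.000897 = 42130.10 kJ/kg


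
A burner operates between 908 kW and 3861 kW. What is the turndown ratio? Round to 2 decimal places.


TDR = Q_max / Q_min
TDR = 3861 / 908 = 4.25


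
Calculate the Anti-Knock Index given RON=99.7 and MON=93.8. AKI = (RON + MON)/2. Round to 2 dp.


AKI = (RON + MON) / 2
AKI = (99.7 + 93.8) / 2
AKI = 193.5 / 2 = 96.75


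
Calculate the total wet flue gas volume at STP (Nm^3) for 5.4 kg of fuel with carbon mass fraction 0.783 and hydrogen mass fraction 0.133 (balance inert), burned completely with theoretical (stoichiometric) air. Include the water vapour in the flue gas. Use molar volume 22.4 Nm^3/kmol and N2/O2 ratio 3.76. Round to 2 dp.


Per kg fuel: CO2 = (C/12 kmol)*22.4 = (0.783/12)*22.4 = 1.46160 Nm^3
Per kg fuel: H2O = (H/2 kmol)*22.4 = (0.133/2)*22.4 = 1.48960 Nm^3
O2 needed per kg fuel = C/12 + H/4 = 0.783/12 + 0.133/4 = 0.09850000 kmol
Per kg fuel: N2 = O2*3.76*22.4 = 0.09850000*3.76*22.4 = 8.29606 Nm^3
Total per kg = 1.46160 + 1.48960 + 8.29606 = 11.24726 Nm^3
Total = 11.24726 * 5.4 = 60.74 Nm^3


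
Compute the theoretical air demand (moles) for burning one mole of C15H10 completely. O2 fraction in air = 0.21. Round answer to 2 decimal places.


Balanced combustion: C15H10 + 17.5 O2 -> 15 CO2 + 5 H2O
O2 needed = C + H/4 = 15 + 10/4 = 17.50 moles
Air moles = O2 / 0.21 = 17.50 / 0.21 = 83.33 moles air


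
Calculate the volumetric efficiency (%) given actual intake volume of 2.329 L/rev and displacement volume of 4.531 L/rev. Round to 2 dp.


eta_v = (V_actual / V_disp) * 100
Ratio = 2.329 / 4.531 = 0.5140
eta_v = 0.5140 * 100 = 51.40%


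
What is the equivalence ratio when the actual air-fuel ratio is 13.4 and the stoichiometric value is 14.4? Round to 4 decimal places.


phi = AFR_stoich / AFR_actual
phi = 14.4 / 13.4 = 1.0746


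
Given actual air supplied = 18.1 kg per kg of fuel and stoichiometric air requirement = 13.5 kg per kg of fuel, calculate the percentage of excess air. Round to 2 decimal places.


Excess air = actual - stoichiometric = 18.1 - 13.5 = 4.60 kg/kg fuel
Excess air % = (excess / stoich) * 100 = (4.60 / 13.5) * 100 = 34.07%


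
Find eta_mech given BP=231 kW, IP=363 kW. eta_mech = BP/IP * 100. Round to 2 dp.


eta_mech = (BP / IP) * 100
Ratio = 231 / 363 = 0.6364
eta_mech = 0.6364 * 100 = 63.64%


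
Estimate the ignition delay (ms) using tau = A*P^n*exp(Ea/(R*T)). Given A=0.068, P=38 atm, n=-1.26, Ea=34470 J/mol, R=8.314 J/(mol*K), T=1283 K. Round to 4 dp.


tau = A * P^n * exp(Ea/(R*T))
P^n = 38^(-1.26) = 0.01022051
Ea/(R*T) = 34470/(8.314*1283) = 3.231503
exp(Ea/(R*T)) = 25.317689
tau = 0.068 * 0.01022051 * 25.317689 = 0.0176 ms


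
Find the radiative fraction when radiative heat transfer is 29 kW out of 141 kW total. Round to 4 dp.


f_rad = Q_rad / Q_total
f_rad = 29 / 141 = 0.2057


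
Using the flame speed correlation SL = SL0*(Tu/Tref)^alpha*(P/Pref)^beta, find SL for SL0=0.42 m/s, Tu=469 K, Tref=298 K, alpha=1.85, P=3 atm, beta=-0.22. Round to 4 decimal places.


SL = SL0 * (Tu/Tref)^alpha * (P/Pref)^beta
T ratio = 469/298 = 1.57382550
(T ratio)^alpha = 1.57382550^1.85 = 2.314034
(P/Pref)^beta = 3^(-0.22) = 0.785296
SL = 0.42 * 2.314034 * 0.785296 = 0.7632 m/s


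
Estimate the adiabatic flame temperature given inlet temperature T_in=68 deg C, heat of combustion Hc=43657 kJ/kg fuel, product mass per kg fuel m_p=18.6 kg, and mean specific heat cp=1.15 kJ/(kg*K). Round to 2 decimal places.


T_ad = T_in + Hc / (m_p * cp)
Denominator = 18.6 * 1.15 = 21.3900
Temperature rise = 43657 / 21.3900 = 2041.00 K
T_ad = 68 + 2041.00 = 2109.00 deg C


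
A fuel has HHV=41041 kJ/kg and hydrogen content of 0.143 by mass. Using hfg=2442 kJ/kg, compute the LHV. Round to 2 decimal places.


LHV = HHV - hfg * 9 * H
Water correction = 2442 * 9 * 0.143 = 3142.854 kJ/kg
LHV = 41041 - 3142.854 = 37898.15 kJ/kg


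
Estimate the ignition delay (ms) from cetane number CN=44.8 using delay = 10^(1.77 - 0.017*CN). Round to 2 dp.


delay = 10^(1.77 - 0.017*CN)
Exponent = 1.77 - 0.017*44.8 = 1.0084
delay = 10^1.0084 = 10.20 ms


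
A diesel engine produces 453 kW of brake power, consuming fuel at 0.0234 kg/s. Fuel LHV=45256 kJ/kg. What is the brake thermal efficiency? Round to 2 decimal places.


eta_BTE = (BP / (mf * LHV)) * 100
Denominator = 0.0234 * 45256 = 1058.9904 kW
eta_BTE = (453 / 1058.9904) * 100 = 42.78%


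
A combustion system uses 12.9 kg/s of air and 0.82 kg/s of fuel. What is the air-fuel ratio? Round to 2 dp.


AFR = m_air / m_fuel
AFR = 12.9 / 0.82 = 15.73


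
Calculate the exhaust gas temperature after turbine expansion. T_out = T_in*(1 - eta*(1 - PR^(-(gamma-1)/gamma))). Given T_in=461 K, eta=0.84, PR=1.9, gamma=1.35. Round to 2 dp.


T_out = T_in * (1 - eta * (1 - PR^(-(gamma-1)/gamma)))
Exponent = -(1.35-1)/1.35 = -0.25925926
PR^exp = 1.9^(-0.25925926) = 0.84670193
Factor = 1 - 0.84*(1 - 0.84670193) = 0.87122962
T_out = 461 * 0.87122962 = 401.64 K


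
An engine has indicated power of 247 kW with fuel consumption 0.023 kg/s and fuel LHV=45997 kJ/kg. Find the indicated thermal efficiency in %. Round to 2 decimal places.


eta_ith = (IP / (mf * LHV)) * 100
Denominator = 0.023 * 45997 = 1057.9310 kW
eta_ith = (247 / 1057.9310) * 100 = 23.35%


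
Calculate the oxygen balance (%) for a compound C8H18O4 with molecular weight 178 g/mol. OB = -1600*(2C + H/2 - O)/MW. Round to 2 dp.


OB = -1600 * (2C + H/2 - O) / MW
Inner = 2*8 + 18/2 - 4 = 21.00
OB = -1600 * 21.00 / 178 = -188.76%


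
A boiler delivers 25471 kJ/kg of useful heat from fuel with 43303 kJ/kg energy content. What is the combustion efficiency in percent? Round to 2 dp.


Efficiency = (Q_useful / Q_fuel) * 100
Efficiency = (25471 / 43303) * 100
Efficiency = 0.5882 * 100 = 58.82%


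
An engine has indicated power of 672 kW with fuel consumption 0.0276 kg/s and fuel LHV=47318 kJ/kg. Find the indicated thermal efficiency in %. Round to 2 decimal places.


eta_ith = (IP / (mf * LHV)) * 100
Denominator = 0.0276 * 47318 = 1305.9768 kW
eta_ith = (672 / 1305.9768) * 100 = 51.46%


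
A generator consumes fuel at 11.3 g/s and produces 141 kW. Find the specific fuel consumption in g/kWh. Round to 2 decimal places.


SFC = (mf / BP) * 3600
Rate = 11.3 / 141 = 0.080142 g/(s*kW)
SFC = 0.080142 * 3600 = 288.51 g/kWh


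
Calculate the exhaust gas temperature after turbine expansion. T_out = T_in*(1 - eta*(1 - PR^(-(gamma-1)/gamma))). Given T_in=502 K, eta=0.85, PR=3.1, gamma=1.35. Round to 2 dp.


T_out = T_in * (1 - eta * (1 - PR^(-(gamma-1)/gamma)))
Exponent = -(1.35-1)/1.35 = -0.25925926
PR^exp = 3.1^(-0.25925926) = 0.74577862
Factor = 1 - 0.85*(1 - 0.74577862) = 0.78391183
T_out = 502 * 0.78391183 = 393.52 K


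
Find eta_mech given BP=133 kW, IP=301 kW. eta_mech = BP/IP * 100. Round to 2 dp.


eta_mech = (BP / IP) * 100
Ratio = 133 / 301 = 0.4419
eta_mech = 0.4419 * 100 = 44.19%


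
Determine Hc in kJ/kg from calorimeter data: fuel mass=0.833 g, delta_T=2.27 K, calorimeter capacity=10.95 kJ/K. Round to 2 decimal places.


Hc = C_cal * delta_T / m_fuel
Q_released = 10.95 * 2.27 = 24.8565 kJ
m_fuel = 0.833 g = 0.833/1000 kg = 0.000833 kg
Hc = 24.8565 / 0.000833 = 29839.74 kJ/kg


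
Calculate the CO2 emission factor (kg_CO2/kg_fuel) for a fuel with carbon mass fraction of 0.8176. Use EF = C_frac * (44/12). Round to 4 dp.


EF = C_frac * (M_CO2 / M_C)
EF = 0.8176 * (44/12)
EF = 0.8176 * 3.666667 = 2.9979 kg_CO2/kg_fuel


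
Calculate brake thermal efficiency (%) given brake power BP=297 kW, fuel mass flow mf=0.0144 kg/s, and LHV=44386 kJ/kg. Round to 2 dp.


eta_BTE = (BP / (mf * LHV)) * 100
Denominator = 0.0144 * 44386 = 639.1584 kW
eta_BTE = (297 / 639.1584) * 100 = 46.47%


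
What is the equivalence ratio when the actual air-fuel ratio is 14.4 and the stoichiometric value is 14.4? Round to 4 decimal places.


phi = AFR_stoich / AFR_actual
phi = 14.4 / 14.4 = 1.0000


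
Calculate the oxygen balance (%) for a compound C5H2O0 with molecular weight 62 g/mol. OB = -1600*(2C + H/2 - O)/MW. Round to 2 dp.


OB = -1600 * (2C + H/2 - O) / MW
Inner = 2*5 + 2/2 - 0 = 11.00
OB = -1600 * 11.00 / 62 = -283.87%


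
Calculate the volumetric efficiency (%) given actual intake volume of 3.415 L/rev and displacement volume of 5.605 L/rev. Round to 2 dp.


eta_v = (V_actual / V_disp) * 100
Ratio = 3.415 / 5.605 = 0.6093
eta_v = 0.6093 * 100 = 60.93%


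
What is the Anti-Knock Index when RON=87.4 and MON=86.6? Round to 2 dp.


AKI = (RON + MON) / 2
AKI = (87.4 + 86.6) / 2
AKI = 174.0 / 2 = 87.00


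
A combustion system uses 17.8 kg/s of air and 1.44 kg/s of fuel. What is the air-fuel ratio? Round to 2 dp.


AFR = m_air / m_fuel
AFR = 17.8 / 1.44 = 12.36


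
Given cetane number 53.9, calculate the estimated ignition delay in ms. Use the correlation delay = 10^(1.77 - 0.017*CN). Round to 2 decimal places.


delay = 10^(1.77 - 0.017*CN)
Exponent = 1.77 - 0.017*53.9 = 0.8537
delay = 10^0.8537 = 7.14 ms


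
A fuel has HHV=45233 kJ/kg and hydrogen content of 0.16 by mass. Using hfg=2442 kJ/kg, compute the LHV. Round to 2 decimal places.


LHV = HHV - hfg * 9 * H
Water correction = 2442 * 9 * 0.16 = 3516.480 kJ/kg
LHV = 45233 - 3516.480 = 41716.52 kJ/kg


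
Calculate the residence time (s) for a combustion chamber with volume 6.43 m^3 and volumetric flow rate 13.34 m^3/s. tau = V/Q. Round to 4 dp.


tau = V / Q_flow
tau = 6.43 / 13.34 = 0.4820 s


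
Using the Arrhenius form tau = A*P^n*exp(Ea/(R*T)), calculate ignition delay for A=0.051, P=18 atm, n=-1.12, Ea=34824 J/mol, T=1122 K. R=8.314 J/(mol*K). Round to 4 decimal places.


tau = A * P^n * exp(Ea/(R*T))
P^n = 18^(-1.12) = 0.03927306
Ea/(R*T) = 34824/(8.314*1122) = 3.733153
exp(Ea/(R*T)) = 41.810725
tau = 0.051 * 0.03927306 * 41.810725 = 0.0837 ms


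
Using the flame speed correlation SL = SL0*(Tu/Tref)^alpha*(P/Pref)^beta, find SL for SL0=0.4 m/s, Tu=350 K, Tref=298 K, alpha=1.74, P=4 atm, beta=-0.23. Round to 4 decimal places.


SL = SL0 * (Tu/Tref)^alpha * (P/Pref)^beta
T ratio = 350/298 = 1.17449664
(T ratio)^alpha = 1.17449664^1.74 = 1.322946
(P/Pref)^beta = 4^(-0.23) = 0.726986
SL = 0.4 * 1.322946 * 0.726986 = 0.3847 m/s


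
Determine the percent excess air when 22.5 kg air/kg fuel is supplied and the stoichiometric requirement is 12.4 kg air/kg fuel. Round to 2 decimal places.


Excess air = actual - stoichiometric = 22.5 - 12.4 = 10.10 kg/kg fuel
Excess air % = (excess / stoich) * 100 = (10.10 / 12.4) * 100 = 81.45%


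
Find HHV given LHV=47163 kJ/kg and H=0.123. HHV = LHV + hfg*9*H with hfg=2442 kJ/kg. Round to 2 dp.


HHV = LHV + hfg * 9 * H
Water addition = 2442 * 9 * 0.123 = 2703.294 kJ/kg
HHV = 47163 + 2703.294 = 49866.29 kJ/kg


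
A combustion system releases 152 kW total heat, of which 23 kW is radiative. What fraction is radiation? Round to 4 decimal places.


f_rad = Q_rad / Q_total
f_rad = 23 / 152 = 0.1513


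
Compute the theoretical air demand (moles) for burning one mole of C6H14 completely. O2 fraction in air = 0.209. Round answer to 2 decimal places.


Balanced combustion: C6H14 + 9.5 O2 -> 6 CO2 + 7 H2O
O2 needed = C + H/4 = 6 + 14/4 = 9.50 moles
Air moles = O2 / 0.209 = 9.50 / 0.209 = 45.45 moles air


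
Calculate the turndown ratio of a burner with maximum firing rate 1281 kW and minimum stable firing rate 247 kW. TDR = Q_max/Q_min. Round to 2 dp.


TDR = Q_max / Q_min
TDR = 1281 / 247 = 5.19


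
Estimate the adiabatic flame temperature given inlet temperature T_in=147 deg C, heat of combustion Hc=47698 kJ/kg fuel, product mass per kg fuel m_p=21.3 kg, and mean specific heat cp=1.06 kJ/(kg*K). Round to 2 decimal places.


T_ad = T_in + Hc / (m_p * cp)
Denominator = 21.3 * 1.06 = 22.5780
Temperature rise = 47698 / 22.5780 = 2112.59 K
T_ad = 147 + 2112.59 = 2259.59 deg C


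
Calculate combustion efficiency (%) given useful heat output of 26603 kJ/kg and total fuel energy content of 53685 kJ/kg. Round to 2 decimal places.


Efficiency = (Q_useful / Q_fuel) * 100
Efficiency = (26603 / 53685) * 100
Efficiency = 0.4955 * 100 = 49.55%


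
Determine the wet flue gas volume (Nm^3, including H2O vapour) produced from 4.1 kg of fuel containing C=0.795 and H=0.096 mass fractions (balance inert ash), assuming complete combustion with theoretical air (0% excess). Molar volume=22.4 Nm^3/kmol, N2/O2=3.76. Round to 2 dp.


Per kg fuel: CO2 = (C/12 kmol)*22.4 = (0.795/12)*22.4 = 1.48400 Nm^3
Per kg fuel: H2O = (H/2 kmol)*22.4 = (0.096/2)*22.4 = 1.07520 Nm^3
O2 needed per kg fuel = C/12 + H/4 = 0.795/12 + 0.096/4 = 0.09025000 kmol
Per kg fuel: N2 = O2*3.76*22.4 = 0.09025000*3.76*22.4 = 7.60122 Nm^3
Total per kg = 1.48400 + 1.07520 + 7.60122 = 10.16042 Nm^3
Total = 10.16042 * 4.1 = 41.66 Nm^3


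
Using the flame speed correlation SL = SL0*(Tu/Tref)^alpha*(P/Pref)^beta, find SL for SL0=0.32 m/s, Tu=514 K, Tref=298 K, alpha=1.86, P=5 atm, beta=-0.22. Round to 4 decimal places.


SL = SL0 * (Tu/Tref)^alpha * (P/Pref)^beta
T ratio = 514/298 = 1.72483221
(T ratio)^alpha = 1.72483221^1.86 = 2.756444
(P/Pref)^beta = 5^(-0.22) = 0.701821
SL = 0.32 * 2.756444 * 0.701821 = 0.6190 m/s


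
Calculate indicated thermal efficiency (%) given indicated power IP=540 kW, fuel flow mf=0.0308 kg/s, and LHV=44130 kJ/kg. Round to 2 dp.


eta_ith = (IP / (mf * LHV)) * 100
Denominator = 0.0308 * 44130 = 1359.2040 kW
eta_ith = (540 / 1359.2040) * 100 = 39.73%


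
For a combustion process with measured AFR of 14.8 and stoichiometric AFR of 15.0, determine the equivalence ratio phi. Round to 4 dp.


phi = AFR_stoich / AFR_actual
phi = 15.0 / 14.8 = 1.0135


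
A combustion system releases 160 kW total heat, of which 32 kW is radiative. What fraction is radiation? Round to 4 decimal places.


f_rad = Q_rad / Q_total
f_rad = 32 / 160 = 0.2000


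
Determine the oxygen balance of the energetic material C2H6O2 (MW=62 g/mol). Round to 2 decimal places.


OB = -1600 * (2C + H/2 - O) / MW
Inner = 2*2 + 6/2 - 2 = 5.00
OB = -1600 * 5.00 / 62 = -129.03%


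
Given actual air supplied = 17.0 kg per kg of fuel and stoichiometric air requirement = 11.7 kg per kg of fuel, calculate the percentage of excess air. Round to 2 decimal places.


Excess air = actual - stoichiometric = 17.0 - 11.7 = 5.30 kg/kg fuel
Excess air % = (excess / stoich) * 100 = (5.30 / 11.7) * 100 = 45.30%


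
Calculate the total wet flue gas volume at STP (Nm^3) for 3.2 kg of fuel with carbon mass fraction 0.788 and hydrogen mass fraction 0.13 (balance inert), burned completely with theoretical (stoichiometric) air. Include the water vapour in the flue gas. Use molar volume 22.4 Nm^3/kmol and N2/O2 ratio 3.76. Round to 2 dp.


Per kg fuel: CO2 = (C/12 kmol)*22.4 = (0.788/12)*22.4 = 1.47093 Nm^3
Per kg fuel: H2O = (H/2 kmol)*22.4 = (0.13/2)*22.4 = 1.45600 Nm^3
O2 needed per kg fuel = C/12 + H/4 = 0.788/12 + 0.13/4 = 0.09816667 kmol
Per kg fuel: N2 = O2*3.76*22.4 = 0.09816667*3.76*22.4 = 8.26799 Nm^3
Total per kg = 1.47093 + 1.45600 + 8.26799 = 11.19492 Nm^3
Total = 11.19492 * 3.2 = 35.82 Nm^3


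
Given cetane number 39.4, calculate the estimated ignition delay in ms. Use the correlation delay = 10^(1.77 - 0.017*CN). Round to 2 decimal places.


delay = 10^(1.77 - 0.017*CN)
Exponent = 1.77 - 0.017*39.4 = 1.1002
delay = 10^1.1002 = 12.60 ms


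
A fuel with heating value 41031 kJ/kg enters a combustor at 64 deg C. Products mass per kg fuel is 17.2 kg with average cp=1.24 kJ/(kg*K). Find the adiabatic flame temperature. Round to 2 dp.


T_ad = T_in + Hc / (m_p * cp)
Denominator = 17.2 * 1.24 = 21.3280
Temperature rise = 41031 / 21.3280 = 1923.81 K
T_ad = 64 + 1923.81 = 1987.81 deg C


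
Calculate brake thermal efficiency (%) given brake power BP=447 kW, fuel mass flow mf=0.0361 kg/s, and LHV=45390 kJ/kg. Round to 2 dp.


eta_BTE = (BP / (mf * LHV)) * 100
Denominator = 0.0361 * 45390 = 1638.5790 kW
eta_BTE = (447 / 1638.5790) * 100 = 27.28%


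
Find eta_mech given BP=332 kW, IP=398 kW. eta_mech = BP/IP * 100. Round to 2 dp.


eta_mech = (BP / IP) * 100
Ratio = 332 / 398 = 0.8342
eta_mech = 0.8342 * 100 = 83.42%


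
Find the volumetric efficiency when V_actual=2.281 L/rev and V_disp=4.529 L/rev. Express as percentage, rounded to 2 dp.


eta_v = (V_actual / V_disp) * 100
Ratio = 2.281 / 4.529 = 0.5036
eta_v = 0.5036 * 100 = 50.36%


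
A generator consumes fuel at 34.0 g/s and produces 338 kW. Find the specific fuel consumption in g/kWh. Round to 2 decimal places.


SFC = (mf / BP) * 3600
Rate = 34.0 / 338 = 0.100592 g/(s*kW)
SFC = 0.100592 * 3600 = 362.13 g/kWh


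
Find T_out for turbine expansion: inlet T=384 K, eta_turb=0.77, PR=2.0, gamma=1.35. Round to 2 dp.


T_out = T_in * (1 - eta * (1 - PR^(-(gamma-1)/gamma)))
Exponent = -(1.35-1)/1.35 = -0.25925926
PR^exp = 2.0^(-0.25925926) = 0.83551680
Factor = 1 - 0.77*(1 - 0.83551680) = 0.87334794
T_out = 384 * 0.87334794 = 335.37 K


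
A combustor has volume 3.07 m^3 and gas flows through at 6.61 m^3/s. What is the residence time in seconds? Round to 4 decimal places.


tau = V / Q_flow
tau = 3.07 / 6.61 = 0.4644 s


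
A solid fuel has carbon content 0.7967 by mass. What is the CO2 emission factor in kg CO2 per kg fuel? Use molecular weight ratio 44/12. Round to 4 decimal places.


EF = C_frac * (M_CO2 / M_C)
EF = 0.7967 * (44/12)
EF = 0.7967 * 3.666667 = 2.9212 kg_CO2/kg_fuel


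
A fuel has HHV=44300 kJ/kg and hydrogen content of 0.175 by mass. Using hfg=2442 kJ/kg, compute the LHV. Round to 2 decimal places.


LHV = HHV - hfg * 9 * H
Water correction = 2442 * 9 * 0.175 = 3846.150 kJ/kg
LHV = 44300 - 3846.150 = 40453.85 kJ/kg


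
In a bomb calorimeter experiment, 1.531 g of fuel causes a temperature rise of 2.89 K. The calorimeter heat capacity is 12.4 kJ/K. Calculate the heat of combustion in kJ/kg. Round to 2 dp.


Hc = C_cal * delta_T / m_fuel
Q_released = 12.4 * 2.89 = 35.8360 kJ
m_fuel = 1.531 g = 1.531/1000 kg = 0.001531 kg
Hc = 35.8360 / 0.001531 = 23406.92 kJ/kg


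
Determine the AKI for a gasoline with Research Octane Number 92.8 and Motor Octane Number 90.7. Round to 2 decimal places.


AKI = (RON + MON) / 2
AKI = (92.8 + 90.7) / 2
AKI = 183.5 / 2 = 91.75


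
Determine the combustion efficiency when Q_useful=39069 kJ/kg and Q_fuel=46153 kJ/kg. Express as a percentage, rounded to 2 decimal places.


Efficiency = (Q_useful / Q_fuel) * 100
Efficiency = (39069 / 46153) * 100
Efficiency = 0.8465 * 100 = 84.65%


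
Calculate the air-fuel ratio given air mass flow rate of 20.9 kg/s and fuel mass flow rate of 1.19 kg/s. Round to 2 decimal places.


AFR = m_air / m_fuel
AFR = 20.9 / 1.19 = 17.56


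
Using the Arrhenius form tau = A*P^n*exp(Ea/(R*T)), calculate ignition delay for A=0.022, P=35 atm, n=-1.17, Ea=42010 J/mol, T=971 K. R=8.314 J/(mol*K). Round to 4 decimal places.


tau = A * P^n * exp(Ea/(R*T))
P^n = 35^(-1.17) = 0.01561135
Ea/(R*T) = 42010/(8.314*971) = 5.203834
exp(Ea/(R*T)) = 181.968567
tau = 0.022 * 0.01561135 * 181.968567 = 0.0625 ms


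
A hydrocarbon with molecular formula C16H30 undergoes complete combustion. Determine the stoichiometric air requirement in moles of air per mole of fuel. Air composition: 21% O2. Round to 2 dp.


Balanced combustion: C16H30 + 23.5 O2 -> 16 CO2 + 15 H2O
O2 needed = C + H/4 = 16 + 30/4 = 23.50 moles
Air moles = O2 / 0.21 = 23.50 / 0.21 = 111.90 moles air


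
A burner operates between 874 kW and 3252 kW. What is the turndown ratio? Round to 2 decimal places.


TDR = Q_max / Q_min
TDR = 3252 / 874 = 3.72


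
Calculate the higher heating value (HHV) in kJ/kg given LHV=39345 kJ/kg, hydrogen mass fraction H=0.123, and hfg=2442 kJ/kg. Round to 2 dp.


HHV = LHV + hfg * 9 * H
Water addition = 2442 * 9 * 0.123 = 2703.294 kJ/kg
HHV = 39345 + 2703.294 = 42048.29 kJ/kg


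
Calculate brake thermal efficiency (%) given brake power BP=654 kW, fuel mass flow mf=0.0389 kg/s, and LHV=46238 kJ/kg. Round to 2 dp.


eta_BTE = (BP / (mf * LHV)) * 100
Denominator = 0.0389 * 46238 = 1798.6582 kW
eta_BTE = (654 / 1798.6582) * 100 = 36.36%


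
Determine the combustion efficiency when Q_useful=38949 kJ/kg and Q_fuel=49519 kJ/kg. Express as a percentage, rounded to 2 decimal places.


Efficiency = (Q_useful / Q_fuel) * 100
Efficiency = (38949 / 49519) * 100
Efficiency = 0.7865 * 100 = 78.65%


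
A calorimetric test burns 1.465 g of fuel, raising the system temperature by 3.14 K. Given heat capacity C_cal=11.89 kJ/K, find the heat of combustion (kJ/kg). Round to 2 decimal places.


Hc = C_cal * delta_T / m_fuel
Q_released = 11.89 * 3.14 = 37.3346 kJ
m_fuel = 1.465 g = 1.465/1000 kg = 0.001465 kg
Hc = 37.3346 / 0.001465 = 25484.37 kJ/kg


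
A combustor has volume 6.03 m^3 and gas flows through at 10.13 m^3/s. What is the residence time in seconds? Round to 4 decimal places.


tau = V / Q_flow
tau = 6.03 / 10.13 = 0.5953 s


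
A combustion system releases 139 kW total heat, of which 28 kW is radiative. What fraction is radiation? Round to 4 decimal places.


f_rad = Q_rad / Q_total
f_rad = 28 / 139 = 0.2014


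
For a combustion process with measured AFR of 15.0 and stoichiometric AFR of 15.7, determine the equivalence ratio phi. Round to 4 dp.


phi = AFR_stoich / AFR_actual
phi = 15.7 / 15.0 = 1.0467


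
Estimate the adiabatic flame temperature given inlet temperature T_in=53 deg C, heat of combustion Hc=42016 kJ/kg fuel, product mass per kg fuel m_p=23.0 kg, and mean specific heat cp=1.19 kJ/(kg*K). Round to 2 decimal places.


T_ad = T_in + Hc / (m_p * cp)
Denominator = 23.0 * 1.19 = 27.3700
Temperature rise = 42016 / 27.3700 = 1535.11 K
T_ad = 53 + 1535.11 = 1588.11 deg C


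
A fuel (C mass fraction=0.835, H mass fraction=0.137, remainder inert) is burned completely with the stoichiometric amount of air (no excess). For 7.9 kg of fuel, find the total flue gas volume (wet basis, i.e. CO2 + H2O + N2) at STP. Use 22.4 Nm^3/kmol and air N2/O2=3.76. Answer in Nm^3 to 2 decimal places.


Per kg fuel: CO2 = (C/12 kmol)*22.4 = (0.835/12)*22.4 = 1.55867 Nm^3
Per kg fuel: H2O = (H/2 kmol)*22.4 = (0.137/2)*22.4 = 1.53440 Nm^3
O2 needed per kg fuel = C/12 + H/4 = 0.835/12 + 0.137/4 = 0.10383333 kmol
Per kg fuel: N2 = O2*3.76*22.4 = 0.10383333*3.76*22.4 = 8.74526 Nm^3
Total per kg = 1.55867 + 1.53440 + 8.74526 = 11.83833 Nm^3
Total = 11.83833 * 7.9 = 93.52 Nm^3


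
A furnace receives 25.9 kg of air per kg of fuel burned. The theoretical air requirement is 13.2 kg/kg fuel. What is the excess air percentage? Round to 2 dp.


Excess air = actual - stoichiometric = 25.9 - 13.2 = 12.70 kg/kg fuel
Excess air % = (excess / stoich) * 100 = (12.70 / 13.2) * 100 = 96.21%


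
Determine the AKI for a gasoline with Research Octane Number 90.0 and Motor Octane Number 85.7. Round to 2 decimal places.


AKI = (RON + MON) / 2
AKI = (90.0 + 85.7) / 2
AKI = 175.7 / 2 = 87.85


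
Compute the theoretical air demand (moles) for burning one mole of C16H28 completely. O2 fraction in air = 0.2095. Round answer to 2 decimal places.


Balanced combustion: C16H28 + 23 O2 -> 16 CO2 + 14 H2O
O2 needed = C + H/4 = 16 + 28/4 = 23.00 moles
Air moles = O2 / 0.2095 = 23.00 / 0.2095 = 109.79 moles air


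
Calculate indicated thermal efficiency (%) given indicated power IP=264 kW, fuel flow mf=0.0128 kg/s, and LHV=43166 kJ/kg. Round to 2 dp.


eta_ith = (IP / (mf * LHV)) * 100
Denominator = 0.0128 * 43166 = 552.5248 kW
eta_ith = (264 / 552.5248) * 100 = 47.78%


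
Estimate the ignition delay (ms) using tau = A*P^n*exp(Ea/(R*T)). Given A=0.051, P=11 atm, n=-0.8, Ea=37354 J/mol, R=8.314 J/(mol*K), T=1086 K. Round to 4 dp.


tau = A * P^n * exp(Ea/(R*T))
P^n = 11^(-0.8) = 0.14685402
Ea/(R*T) = 37354/(8.314*1086) = 4.137112
exp(Ea/(R*T)) = 62.621703
tau = 0.051 * 0.14685402 * 62.621703 = 0.4690 ms


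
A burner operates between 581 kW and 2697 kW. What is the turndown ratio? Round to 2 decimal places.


TDR = Q_max / Q_min
TDR = 2697 / 581 = 4.64


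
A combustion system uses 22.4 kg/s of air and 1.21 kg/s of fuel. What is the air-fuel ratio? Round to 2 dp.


AFR = m_air / m_fuel
AFR = 22.4 / 1.21 = 18.51


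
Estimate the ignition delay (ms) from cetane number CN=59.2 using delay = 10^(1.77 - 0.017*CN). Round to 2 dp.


delay = 10^(1.77 - 0.017*CN)
Exponent = 1.77 - 0.017*59.2 = 0.7636
delay = 10^0.7636 = 5.80 ms


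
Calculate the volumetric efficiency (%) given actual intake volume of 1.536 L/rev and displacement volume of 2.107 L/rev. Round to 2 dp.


eta_v = (V_actual / V_disp) * 100
Ratio = 1.536 / 2.107 = 0.7290
eta_v = 0.7290 * 100 = 72.90%


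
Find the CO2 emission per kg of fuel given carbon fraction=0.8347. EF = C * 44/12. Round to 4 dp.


EF = C_frac * (M_CO2 / M_C)
EF = 0.8347 * (44/12)
EF = 0.8347 * 3.666667 = 3.0606 kg_CO2/kg_fuel


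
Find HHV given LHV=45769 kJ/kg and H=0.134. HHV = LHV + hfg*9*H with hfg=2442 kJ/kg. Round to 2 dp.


HHV = LHV + hfg * 9 * H
Water addition = 2442 * 9 * 0.134 = 2945.052 kJ/kg
HHV = 45769 + 2945.052 = 48714.05 kJ/kg


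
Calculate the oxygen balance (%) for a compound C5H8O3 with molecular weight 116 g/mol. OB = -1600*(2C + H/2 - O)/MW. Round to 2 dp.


OB = -1600 * (2C + H/2 - O) / MW
Inner = 2*5 + 8/2 - 3 = 11.00
OB = -1600 * 11.00 / 116 = -151.72%


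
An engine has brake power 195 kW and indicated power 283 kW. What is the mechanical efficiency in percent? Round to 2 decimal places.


eta_mech = (BP / IP) * 100
Ratio = 195 / 283 = 0.6890
eta_mech = 0.6890 * 100 = 68.90%


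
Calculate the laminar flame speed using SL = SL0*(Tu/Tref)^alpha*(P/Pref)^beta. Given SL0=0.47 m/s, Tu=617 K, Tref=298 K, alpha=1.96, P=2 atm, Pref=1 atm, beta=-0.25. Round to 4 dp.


SL = SL0 * (Tu/Tref)^alpha * (P/Pref)^beta
T ratio = 617/298 = 2.07046980
(T ratio)^alpha = 2.07046980^1.96 = 4.163850
(P/Pref)^beta = 2^(-0.25) = 0.840896
SL = 0.47 * 4.163850 * 0.840896 = 1.6456 m/s


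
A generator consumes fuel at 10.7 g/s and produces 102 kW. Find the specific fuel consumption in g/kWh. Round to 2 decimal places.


SFC = (mf / BP) * 3600
Rate = 10.7 / 102 = 0.104902 g/(s*kW)
SFC = 0.104902 * 3600 = 377.65 g/kWh


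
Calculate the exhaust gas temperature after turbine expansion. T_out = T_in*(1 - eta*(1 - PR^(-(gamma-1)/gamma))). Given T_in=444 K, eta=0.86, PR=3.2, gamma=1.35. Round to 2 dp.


T_out = T_in * (1 - eta * (1 - PR^(-(gamma-1)/gamma)))
Exponent = -(1.35-1)/1.35 = -0.25925926
PR^exp = 3.2^(-0.25925926) = 0.73966521
Factor = 1 - 0.86*(1 - 0.73966521) = 0.77611208
T_out = 444 * 0.77611208 = 344.59 K


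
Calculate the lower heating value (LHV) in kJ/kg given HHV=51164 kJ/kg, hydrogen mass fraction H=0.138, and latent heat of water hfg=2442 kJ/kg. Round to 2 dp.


LHV = HHV - hfg * 9 * H
Water correction = 2442 * 9 * 0.138 = 3032.964 kJ/kg
LHV = 51164 - 3032.964 = 48131.04 kJ/kg


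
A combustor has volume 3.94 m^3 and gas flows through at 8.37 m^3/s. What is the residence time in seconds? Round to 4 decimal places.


tau = V / Q_flow
tau = 3.94 / 8.37 = 0.4707 s


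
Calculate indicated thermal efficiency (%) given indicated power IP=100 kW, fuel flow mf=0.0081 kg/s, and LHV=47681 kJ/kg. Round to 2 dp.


eta_ith = (IP / (mf * LHV)) * 100
Denominator = 0.0081 * 47681 = 386.2161 kW
eta_ith = (100 / 386.2161) * 100 = 25.89%


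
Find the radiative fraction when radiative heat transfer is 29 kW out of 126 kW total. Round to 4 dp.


f_rad = Q_rad / Q_total
f_rad = 29 / 126 = 0.2302


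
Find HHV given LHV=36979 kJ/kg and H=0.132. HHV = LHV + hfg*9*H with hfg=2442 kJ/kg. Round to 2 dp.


HHV = LHV + hfg * 9 * H
Water addition = 2442 * 9 * 0.132 = 2901.096 kJ/kg
HHV = 36979 + 2901.096 = 39880.10 kJ/kg


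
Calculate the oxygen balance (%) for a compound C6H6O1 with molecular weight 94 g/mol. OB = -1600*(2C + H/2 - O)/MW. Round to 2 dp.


OB = -1600 * (2C + H/2 - O) / MW
Inner = 2*6 + 6/2 - 1 = 14.00
OB = -1600 * 14.00 / 94 = -238.30%


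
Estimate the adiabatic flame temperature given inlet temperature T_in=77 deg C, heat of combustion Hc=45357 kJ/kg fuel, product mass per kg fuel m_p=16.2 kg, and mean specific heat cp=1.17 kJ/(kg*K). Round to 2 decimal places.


T_ad = T_in + Hc / (m_p * cp)
Denominator = 16.2 * 1.17 = 18.9540
Temperature rise = 45357 / 18.9540 = 2393.00 K
T_ad = 77 + 2393.00 = 2470.00 deg C


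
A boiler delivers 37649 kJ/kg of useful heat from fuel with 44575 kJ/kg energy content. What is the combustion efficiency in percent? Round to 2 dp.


Efficiency = (Q_useful / Q_fuel) * 100
Efficiency = (37649 / 44575) * 100
Efficiency = 0.8446 * 100 = 84.46%


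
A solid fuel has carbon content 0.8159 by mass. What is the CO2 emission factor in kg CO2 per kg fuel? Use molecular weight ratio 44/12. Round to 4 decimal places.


EF = C_frac * (M_CO2 / M_C)
EF = 0.8159 * (44/12)
EF = 0.8159 * 3.666667 = 2.9916 kg_CO2/kg_fuel


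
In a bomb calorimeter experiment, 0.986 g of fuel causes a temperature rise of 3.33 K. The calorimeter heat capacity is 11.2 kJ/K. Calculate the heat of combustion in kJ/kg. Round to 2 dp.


Hc = C_cal * delta_T / m_fuel
Q_released = 11.2 * 3.33 = 37.2960 kJ
m_fuel = 0.986 g = 0.986/1000 kg = 0.000986 kg
Hc = 37.2960 / 0.000986 = 37825.56 kJ/kg


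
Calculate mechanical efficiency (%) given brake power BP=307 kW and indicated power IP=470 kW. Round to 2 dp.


eta_mech = (BP / IP) * 100
Ratio = 307 / 470 = 0.6532
eta_mech = 0.6532 * 100 = 65.32%


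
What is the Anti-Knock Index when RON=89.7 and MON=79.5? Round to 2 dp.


AKI = (RON + MON) / 2
AKI = (89.7 + 79.5) / 2
AKI = 169.2 / 2 = 84.60


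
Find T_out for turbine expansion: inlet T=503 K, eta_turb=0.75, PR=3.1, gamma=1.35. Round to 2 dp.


T_out = T_in * (1 - eta * (1 - PR^(-(gamma-1)/gamma)))
Exponent = -(1.35-1)/1.35 = -0.25925926
PR^exp = 3.1^(-0.25925926) = 0.74577862
Factor = 1 - 0.75*(1 - 0.74577862) = 0.80933397
T_out = 503 * 0.80933397 = 407.09 K
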